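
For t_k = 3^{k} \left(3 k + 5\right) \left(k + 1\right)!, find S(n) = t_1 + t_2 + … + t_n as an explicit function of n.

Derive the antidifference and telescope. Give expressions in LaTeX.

Ratio r(k) = 3*(k + 2)*(3*k + 8)/(3*k + 5).
So A=3*k + 6 and B=1, with C=k + 5/3.
Set up (3*k + 6)·f(k+1) − (1)·f(k) − (k + 5/3) = 0.
Bound: deg f ≤ 0.
Match coefficients ⇒ f(k) = 1/3.
Get s_k = R·t_k = 3**k*factorial(k + 1) with R(k) = B(k−1)f(k)/C(k) = 1/(3*k + 5).
Check: Δs_k = 3**k*(3*k + 5)*factorial(k + 1). ✓
s_(n+1) = 3**(n + 1)*factorial(n + 2) and s_(1) = 6, so S(n) = 3*3**n*factorial(n + 2) - 6.

S(n) = 3 \cdot 3^{n} \left(n + 2\right)! - 6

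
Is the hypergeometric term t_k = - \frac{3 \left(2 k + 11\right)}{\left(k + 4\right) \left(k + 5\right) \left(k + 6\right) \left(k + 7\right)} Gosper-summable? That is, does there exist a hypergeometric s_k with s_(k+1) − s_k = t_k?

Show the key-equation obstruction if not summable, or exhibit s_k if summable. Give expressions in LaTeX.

Yes. s_k = \frac{k \left(- k - 10\right)}{8 \left(k^{2} + 10 k + 24\right)}.

The ratio is (k + 4)*(2*k + 13)/((k + 8)*(2*k + 11)).
Take A(k)=k + 4, B(k)=k + 8, C(k)=k + 11/2.
Key eq: (k + 4)·f(k+1) = (k + 7)·f(k) + (k + 11/2).
d = 3 from the (1,1,1) case.
Coefficient equations give f(k) = k*(k + 5)*(k + 10)/48.
So s_k = (B(k−1)f/C)·t_k = (k*(k + 5)*(k + 7)*(k + 10)/(24*(2*k + 11)))·t_k = k*(-k - 10)/(8*(k**2 + 10*k + 24)).
Check: Δs_k = 3*(-2*k - 11)/(k**4 + 22*k**3 + 179*k**2 + 638*k + 840). ✓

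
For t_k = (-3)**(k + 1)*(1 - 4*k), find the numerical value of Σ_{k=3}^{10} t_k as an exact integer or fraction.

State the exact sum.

Compute t_(k+1)/t_k: get 3*(-4*k - 3)/(4*k - 1).
Normal form (A,B,C) = (-3, 1, k - 1/4).
Key eq: (-3)·f(k+1) = (1)·f(k) + (k - 1/4).
d = 1 from the (0,0,1) case.
Solving with deg f ≤ 1: f(k) = -(k - 1)/4.
R(k) = B(k−1)·f(k)/C(k) = -(k - 1)/(4*k - 1); s_k = R·t_k = (-3)**(k + 1)*(k - 1).
Δs = (-3)**(k + 1)*(1 - 4*k), as required.
Telescoping: Σ = s_(11) − s_(3) = 5314410 − (162) = 5314248.

Σ = 5314248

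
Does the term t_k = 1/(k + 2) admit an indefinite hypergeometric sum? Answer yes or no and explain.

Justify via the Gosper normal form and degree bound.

The ratio is (k + 2)/(k + 3).
Normal form (A,B,C) = (k + 2, k + 3, 1).
Key eq: (k + 2)·f(k+1) = (k + 2)·f(k) + (1).
From deg A=1, deg B=1, deg C=0: d=0.
Put f(k) = c0: A·f(k+1) − B(k−1)·f(k) − C = -1; need -1 = 0 — inconsistent ⇒ no f, not summable.

No. Not Gosper-summable.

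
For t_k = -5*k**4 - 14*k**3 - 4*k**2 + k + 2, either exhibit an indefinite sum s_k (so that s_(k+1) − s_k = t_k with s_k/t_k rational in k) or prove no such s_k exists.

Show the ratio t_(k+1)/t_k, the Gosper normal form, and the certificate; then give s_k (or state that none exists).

Compute t_(k+1)/t_k: get (5*k**4 + 34*k**3 + 76*k**2 + 69*k + 20)/(5*k**4 + 14*k**3 + 4*k**2 - k - 2).
A = 1, B = 1, C = k**4 + 14*k**3/5 + 4*k**2/5 - k/5 - 2/5.
Key eq: (1)·f(k+1) = (1)·f(k) + (k**4 + 14*k**3/5 + 4*k**2/5 - k/5 - 2/5).
Bound: deg f ≤ 5.
Solve for f: f(k) = k*(k**4 + k**3 - 4*k**2 + k - 1)/5 (degree 5 ≤ 5).
So s_k = (B(k−1)f/C)·t_k = (k*(k**4 + k**3 - 4*k**2 + k - 1)/(5*k**4 + 14*k**3 + 4*k**2 - k - 2))·t_k = k*(-k**4 - k**3 + 4*k**2 - k + 1).
Verify: -5*k**4 - 14*k**3 - 4*k**2 + k + 2 matches t_k.

s_k = k*(-k**4 - k**3 + 4*k**2 - k + 1)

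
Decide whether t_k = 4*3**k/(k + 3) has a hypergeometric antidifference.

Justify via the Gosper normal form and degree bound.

No — key equation has no polynomial f.

Ratio r(k) = 3*(k + 3)/(k + 4).
So A=3*k + 9 and B=k + 4, with C=1.
Key eq: (3*k + 9)·f(k+1) = (k + 3)·f(k) + (1).
Bound: deg f ≤ -1.
d = -1 < 0 ⇒ no nonzero polynomial f; not summable.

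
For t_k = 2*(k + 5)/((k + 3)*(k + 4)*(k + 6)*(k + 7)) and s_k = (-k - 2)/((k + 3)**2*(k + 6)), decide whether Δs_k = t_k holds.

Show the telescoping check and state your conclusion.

Invalid: residual (-3*k**2 - 27*k - 58)/(k**6 + 27*k**5 + 297*k**4 + 1705*k**3 + 5394*k**2 + 8928*k + 6048) ≠ 0.

s_(k+1) = (-k - 3)/((k + 4)**2*(k + 7))
s_(k+1) − s_k = ((k + 2)*(k + 4)**2*(k + 7) - (k + 3)**3*(k + 6))/((k + 3)**2*(k + 4)**2*(k + 6)*(k + 7))
(s_(k+1) − s_k) − t_k = (-3*k**2 - 27*k - 58)/(k**6 + 27*k**5 + 297*k**4 + 1705*k**3 + 5394*k**2 + 8928*k + 6048)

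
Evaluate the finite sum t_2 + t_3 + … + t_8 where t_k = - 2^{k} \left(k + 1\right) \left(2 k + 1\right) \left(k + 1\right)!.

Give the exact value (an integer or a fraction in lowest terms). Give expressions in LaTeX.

Step 1: r(k) = (k + 2)**2*(4*k + 6)/((k + 1)*(2*k + 1)).
So A=2*k + 4 and B=1, with C=k**2 + 3*k/2 + 1/2.
f must satisfy (2*k + 4)·f(k+1) − (1)·f(k) = k**2 + 3*k/2 + 1/2.
deg f ≤ 1 (via 1,0,2).
Coefficient equations give f(k) = (k - 1)/2.
Certificate R = B(k−1)f/C = (k - 1)/((k + 1)*(2*k + 1)) gives s_k = -2**k*(k - 1)*factorial(k + 1).
s_(k+1) − s_k = -2**k*(k + 1)*(2*k + 1)*factorial(k + 1) = t_k.
Telescoping: Σ = s_(9) − s_(2) = -14863564800 − (-24) = -14863564776.

Σ = -14863564776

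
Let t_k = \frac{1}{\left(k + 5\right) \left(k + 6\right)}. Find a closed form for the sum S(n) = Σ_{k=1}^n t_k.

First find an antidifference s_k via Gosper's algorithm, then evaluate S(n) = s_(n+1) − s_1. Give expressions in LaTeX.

r(k) = (k + 5)/(k + 7) after simplifying.
Gosper form: A/B · C(k+1)/C(k) with A=k + 5, B=k + 7, C=1.
Key eq: (k + 5)·f(k+1) = (k + 6)·f(k) + (1).
d = 1 from the (1,1,0) case.
Match coefficients ⇒ f(k) = k/5.
Get s_k = R·t_k = k/(5*(k + 5)) with R(k) = B(k−1)f(k)/C(k) = k*(k + 6)/5.
Verify: 1/(k**2 + 11*k + 30) matches t_k.
Evaluate: s_(n+1) = (n + 1)/(5*(n + 6)); subtract s_(1) = 1/30 ⇒ S(n) = n/(6*(n + 6)).

S(n) = \frac{n}{6 \left(n + 6\right)}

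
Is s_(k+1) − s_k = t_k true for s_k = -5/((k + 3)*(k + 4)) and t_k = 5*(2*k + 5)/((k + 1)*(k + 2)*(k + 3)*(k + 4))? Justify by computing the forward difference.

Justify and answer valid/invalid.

Invalid: residual 15*(-3*k - 7)/(k**5 + 15*k**4 + 85*k**3 + 225*k**2 + 274*k + 120) ≠ 0.

s_(k+1) = -5/((k + 4)*(k + 5))
s_(k+1) − s_k = 10/(k**3 + 12*k**2 + 47*k + 60)
(s_(k+1) − s_k) − t_k = 15*(-3*k - 7)/(k**5 + 15*k**4 + 85*k**3 + 225*k**2 + 274*k + 120)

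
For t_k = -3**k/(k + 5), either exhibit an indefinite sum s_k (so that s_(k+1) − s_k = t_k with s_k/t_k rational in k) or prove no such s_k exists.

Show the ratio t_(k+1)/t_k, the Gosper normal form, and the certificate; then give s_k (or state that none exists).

no hypergeometric antidifference exists

r(k) = 3*(k + 5)/(k + 6) after simplifying.
Factor: A=3*k + 15; B=k + 6; C=1.
f must satisfy (3*k + 15)·f(k+1) − (k + 5)·f(k) = 1.
Degrees (1,1,0) ⇒ d ≤ -1.
Bound -1 < 0, so the key equation has no polynomial solution.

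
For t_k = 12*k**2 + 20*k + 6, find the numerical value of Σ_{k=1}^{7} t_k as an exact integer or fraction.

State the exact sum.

Σ = 2282

Compute t_(k+1)/t_k: get (6*k**2 + 22*k + 19)/(6*k**2 + 10*k + 3).
So A=1 and B=1, with C=k**2 + 5*k/3 + 1/2.
Need (1)·f(k+1) − (1)·f(k) = k**2 + 5*k/3 + 1/2.
Degrees (0,0,2) ⇒ d ≤ 3.
Match coefficients ⇒ f(k) = k*(2*k**2 + 2*k - 1)/6.
Get s_k = R·t_k = 2*k*(2*k**2 + 2*k - 1) with R(k) = B(k−1)f(k)/C(k) = k*(2*k**2 + 2*k - 1)/(6*k**2 + 10*k + 3).
s_(k+1) − s_k = 12*k**2 + 20*k + 6 = t_k.
Evaluate s at k=8 and k=1: 2288 and 6; difference 2282.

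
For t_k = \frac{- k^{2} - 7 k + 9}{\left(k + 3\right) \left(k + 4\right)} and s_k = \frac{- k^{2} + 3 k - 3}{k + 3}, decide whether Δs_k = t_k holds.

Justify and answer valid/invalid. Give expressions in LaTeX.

s_(k+1) = (-k**2 + k - 1)/(k + 4)
s_(k+1) − s_k = (-k**2 - 7*k + 9)/(k**2 + 7*k + 12)
(s_(k+1) − s_k) − t_k = 0

Valid — Δs_k = t_k.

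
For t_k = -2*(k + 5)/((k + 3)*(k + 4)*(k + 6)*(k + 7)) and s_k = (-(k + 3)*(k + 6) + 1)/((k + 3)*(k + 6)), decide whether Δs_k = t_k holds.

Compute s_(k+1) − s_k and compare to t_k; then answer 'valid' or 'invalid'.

s_(k+1) = (-(k + 4)*(k + 7) + 1)/((k + 4)*(k + 7))
s_(k+1) − s_k = 2*(-k - 5)/(k**4 + 20*k**3 + 145*k**2 + 450*k + 504)
(s_(k+1) − s_k) − t_k = 0

valid (s_(k+1) − s_k reduces to t_k)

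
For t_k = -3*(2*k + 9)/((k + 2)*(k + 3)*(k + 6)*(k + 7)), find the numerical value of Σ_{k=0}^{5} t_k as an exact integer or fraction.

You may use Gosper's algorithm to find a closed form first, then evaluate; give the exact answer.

Ratio r(k) = (k + 2)*(k + 6)*(2*k + 11)/((k + 4)*(k + 8)*(2*k + 9)).
A = k + 2, B = k + 8, C = k**3 + 27*k**2/2 + 121*k/2 + 90.
Need (k + 2)·f(k+1) − (k + 7)·f(k) = k**3 + 27*k**2/2 + 121*k/2 + 90.
Bound: deg f ≤ 5.
Match coefficients ⇒ f(k) = k*(k + 3)*(k + 4)*(k + 5)*(k + 8)/24.
Certificate R = B(k−1)f/C = k*(k + 3)*(k + 7)*(k + 8)/(12*(2*k + 9)) gives s_k = k*(-k - 8)/(4*(k**2 + 8*k + 12)).
Δs = 3*(-2*k - 9)/(k**4 + 18*k**3 + 113*k**2 + 288*k + 252), as required.
Σ_(k=0)^(5) t_k = s_(6) − s_(0) = -7/32 − (0) = -7/32.

Σ = -7/32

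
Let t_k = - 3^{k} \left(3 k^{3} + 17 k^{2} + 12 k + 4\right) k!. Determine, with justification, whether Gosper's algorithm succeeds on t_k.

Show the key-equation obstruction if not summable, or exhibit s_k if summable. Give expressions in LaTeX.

Yes. s_k = - 3^{k} \left(k - 1\right) \left(k + 4\right) k!.

The ratio is 3*(3*k**4 + 29*k**3 + 81*k**2 + 91*k + 36)/(3*k**3 + 17*k**2 + 12*k + 4).
Factor: A=3*k + 3; B=1; C=k**3 + 17*k**2/3 + 4*k + 4/3.
Set up (3*k + 3)·f(k+1) − (1)·f(k) − (k**3 + 17*k**2/3 + 4*k + 4/3) = 0.
Bound: deg f ≤ 2.
Solving with deg f ≤ 2: f(k) = (k - 1)*(k + 4)/3.
Certificate R = B(k−1)f/C = (k - 1)*(k + 4)/(3*k**3 + 17*k**2 + 12*k + 4) gives s_k = -3**k*(k - 1)*(k + 4)*factorial(k).
Verify: -3**k*(3*k**3 + 17*k**2 + 12*k + 4)*factorial(k) matches t_k.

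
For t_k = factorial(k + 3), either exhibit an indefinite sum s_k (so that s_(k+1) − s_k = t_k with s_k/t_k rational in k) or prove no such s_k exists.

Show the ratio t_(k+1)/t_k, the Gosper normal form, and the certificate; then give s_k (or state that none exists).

none — t_k is not Gosper-summable

The ratio is k + 4.
So A=k + 4 and B=1, with C=1.
Key eq: (k + 4)·f(k+1) = (1)·f(k) + (1).
d = -1 from the (1,0,0) case.
deg f ≤ -1 is impossible — no certificate.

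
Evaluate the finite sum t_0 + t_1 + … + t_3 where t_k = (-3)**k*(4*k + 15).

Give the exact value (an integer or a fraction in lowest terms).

Σ = -564

Step 1: r(k) = 3*(-4*k - 19)/(4*k + 15).
So A=-3 and B=1, with C=k + 15/4.
Solve (-3)·f(k+1) − (1)·f(k) = k + 15/4.
From deg A=0, deg B=0, deg C=1: d=1.
Solving with deg f ≤ 1: f(k) = -(k + 3)/4.
R(k) = B(k−1)·f(k)/C(k) = -(k + 3)/(4*k + 15); s_k = R·t_k = (-3)**k*(-k - 3).
Check: Δs_k = (-3)**k*(4*k + 15). ✓
Evaluate s at k=4 and k=0: -567 and -3; difference -564.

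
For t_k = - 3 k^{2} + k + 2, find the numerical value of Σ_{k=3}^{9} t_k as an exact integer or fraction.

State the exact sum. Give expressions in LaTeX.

The ratio is k*(3*k + 5)/(3*k**2 - k - 2).
A = 1, B = 1, C = k**2 - k/3 - 2/3.
Solve (1)·f(k+1) − (1)·f(k) = k**2 - k/3 - 2/3.
deg f ≤ 3 (via 0,0,2).
Solving with deg f ≤ 3: f(k) = k*(k**2 - 2*k - 1)/3.
Certificate R = B(k−1)f/C = k*(k**2 - 2*k - 1)/((k - 1)*(3*k + 2)) gives s_k = k*(-k**2 + 2*k + 1).
Check: Δs_k = -3*k**2 + k + 2. ✓
Sum = s_(10) − s_(3); s_(10) = -790, s_(3) = -6 ⇒ -784.

Σ = -784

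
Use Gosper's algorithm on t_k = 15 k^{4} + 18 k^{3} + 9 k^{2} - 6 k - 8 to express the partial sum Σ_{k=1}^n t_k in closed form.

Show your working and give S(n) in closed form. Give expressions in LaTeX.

S(n) = n \left(3 n^{4} + 12 n^{3} + 17 n^{2} + 6 n - 10\right)

r(k) = (15*k**4 + 78*k**3 + 153*k**2 + 126*k + 28)/(15*k**4 + 18*k**3 + 9*k**2 - 6*k - 8) after simplifying.
Take A(k)=1, B(k)=1, C(k)=k**4 + 6*k**3/5 + 3*k**2/5 - 2*k/5 - 8/15.
Key eq: (1)·f(k+1) = (1)·f(k) + (k**4 + 6*k**3/5 + 3*k**2/5 - 2*k/5 - 8/15).
d = 5 from the (0,0,4) case.
A polynomial solution: f(k) = k*(k**2 + 1)*(3*k**2 - 3*k - 4)/15.
R(k) = B(k−1)·f(k)/C(k) = k*(k**2 + 1)*(3*k**2 - 3*k - 4)/(15*k**4 + 18*k**3 + 9*k**2 - 6*k - 8); s_k = R·t_k = k*(3*k**4 - 3*k**3 - k**2 - 3*k - 4).
Check: Δs_k = 15*k**4 + 18*k**3 + 9*k**2 - 6*k - 8. ✓
Σ_(k=1)^n t_k = s_(n+1) − s_(1) = (3*n**5 + 12*n**4 + 17*n**3 + 6*n**2 - 10*n - 8) − (-8), i.e. n*(3*n**4 + 12*n**3 + 17*n**2 + 6*n - 10).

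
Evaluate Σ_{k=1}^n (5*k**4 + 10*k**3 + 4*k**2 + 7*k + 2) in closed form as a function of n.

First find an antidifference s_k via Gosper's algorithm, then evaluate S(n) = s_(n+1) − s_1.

S(n) = n*(n**4 + 5*n**3 + 8*n**2 + 8*n + 6)

Ratio r(k) = (5*k**4 + 30*k**3 + 64*k**2 + 65*k + 28)/(5*k**4 + 10*k**3 + 4*k**2 + 7*k + 2).
A = 1, B = 1, C = k**4 + 2*k**3 + 4*k**2/5 + 7*k/5 + 2/5.
Need (1)·f(k+1) − (1)·f(k) = k**4 + 2*k**3 + 4*k**2/5 + 7*k/5 + 2/5.
Degrees (0,0,4) ⇒ d ≤ 5.
Coefficient equations give f(k) = k*(k**4 - 2*k**2 + 4*k - 1)/5.
R(k) = B(k−1)·f(k)/C(k) = k*(k**4 - 2*k**2 + 4*k - 1)/(5*k**4 + 10*k**3 + 4*k**2 + 7*k + 2); s_k = R·t_k = k*(k**4 - 2*k**2 + 4*k - 1).
Δs = 5*k**4 + 10*k**3 + 4*k**2 + 7*k + 2, as required.
Evaluate: s_(n+1) = n**5 + 5*n**4 + 8*n**3 + 8*n**2 + 6*n + 2; subtract s_(1) = 2 ⇒ S(n) = n*(n**4 + 5*n**3 + 8*n**2 + 8*n + 6).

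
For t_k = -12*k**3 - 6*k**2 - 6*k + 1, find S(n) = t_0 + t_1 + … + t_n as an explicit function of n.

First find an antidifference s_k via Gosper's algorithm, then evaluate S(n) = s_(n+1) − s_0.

Compute t_(k+1)/t_k: get (12*k**3 + 42*k**2 + 54*k + 23)/(12*k**3 + 6*k**2 + 6*k - 1).
Take A(k)=1, B(k)=1, C(k)=k**3 + k**2/2 + k/2 - 1/12.
f must satisfy (1)·f(k+1) − (1)·f(k) = k**3 + k**2/2 + k/2 - 1/12.
deg f ≤ 4 (via 0,0,3).
Solve for f: f(k) = k*(3*k**3 - 4*k**2 + 3*k - 3)/12 (degree 4 ≤ 4).
Certificate R = B(k−1)f/C = k*(3*k**3 - 4*k**2 + 3*k - 3)/(12*k**3 + 6*k**2 + 6*k - 1) gives s_k = k*(-3*k**3 + 4*k**2 - 3*k + 3).
Verify: -12*k**3 - 6*k**2 - 6*k + 1 matches t_k.
s_(n+1) = -3*n**4 - 8*n**3 - 9*n**2 - 3*n + 1 and s_(0) = 0, so S(n) = -3*n**4 - 8*n**3 - 9*n**2 - 3*n + 1.

S(n) = -3*n**4 - 8*n**3 - 9*n**2 - 3*n + 1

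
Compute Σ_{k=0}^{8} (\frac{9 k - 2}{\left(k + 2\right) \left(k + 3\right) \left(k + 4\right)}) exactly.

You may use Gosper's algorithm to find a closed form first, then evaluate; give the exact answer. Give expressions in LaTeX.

t_(k+1)/t_k = (k + 2)*(9*k + 7)/((k + 5)*(9*k - 2)).
A = k + 2, B = k + 5, C = k - 2/9.
Key eq: (k + 2)·f(k+1) = (k + 4)·f(k) + (k - 2/9).
d = 2 from the (1,1,1) case.
A polynomial solution: f(k) = k*(4*k - 7)/27.
R(k) = B(k−1)·f(k)/C(k) = k*(k + 4)*(4*k - 7)/(3*(9*k - 2)); s_k = R·t_k = k*(4*k - 7)/(3*(k + 2)*(k + 3)).
Verify: (9*k - 2)/(k**3 + 9*k**2 + 26*k + 24) matches t_k.
Σ_(k=0)^(8) t_k = s_(9) − s_(0) = 29/44 − (0) = 29/44.

Σ = 29/44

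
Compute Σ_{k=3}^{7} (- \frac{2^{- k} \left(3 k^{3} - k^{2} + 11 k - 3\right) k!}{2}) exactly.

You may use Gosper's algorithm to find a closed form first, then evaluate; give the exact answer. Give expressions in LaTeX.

Σ = -102009/4

Ratio r(k) = (k + 1)*(11*k + 3*(k + 1)**3 - (k + 1)**2 + 8)/(2*(3*k**3 - k**2 + 11*k - 3)).
Take A(k)=k/2 + 1/2, B(k)=1, C(k)=k**3 - k**2/3 + 11*k/3 - 1.
Set up (k/2 + 1/2)·f(k+1) − (1)·f(k) − (k**3 - k**2/3 + 11*k/3 - 1) = 0.
Bound: deg f ≤ 2.
Solve for f: f(k) = 2*(3*k**2 - 4*k + 2)/3 (degree 2 ≤ 2).
So s_k = (B(k−1)f/C)·t_k = (2*(3*k**2 - 4*k + 2)/(3*k**3 - k**2 + 11*k - 3))·t_k = -(3*k**2 - 4*k + 2)*factorial(k)/2**k.
Check: Δs_k = -(3*k**3 - k**2 + 11*k - 3)*factorial(k)/(2*2**k). ✓
Evaluate s at k=8 and k=3: -25515 and -51/4; difference -102009/4.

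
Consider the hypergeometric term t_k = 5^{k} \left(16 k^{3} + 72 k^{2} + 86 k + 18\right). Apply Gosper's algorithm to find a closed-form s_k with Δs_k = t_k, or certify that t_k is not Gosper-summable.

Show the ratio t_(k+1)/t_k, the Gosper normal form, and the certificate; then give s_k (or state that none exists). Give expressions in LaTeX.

Ratio r(k) = 5*(8*k**3 + 60*k**2 + 139*k + 96)/(8*k**3 + 36*k**2 + 43*k + 9).
Gosper form: A/B · C(k+1)/C(k) with A=5, B=1, C=k**3 + 9*k**2/2 + 43*k/8 + 9/8.
Solve (5)·f(k+1) − (1)·f(k) = k**3 + 9*k**2/2 + 43*k/8 + 9/8.
Degrees (0,0,3) ⇒ d ≤ 3.
Solving with deg f ≤ 3: f(k) = (4*k**3 + 3*k**2 - k - 3)/16.
Certificate R = B(k−1)f/C = (4*k**3 + 3*k**2 - k - 3)/(2*(8*k**3 + 36*k**2 + 43*k + 9)) gives s_k = 5**k*(4*k**3 + 3*k**2 - k - 3).
Check: Δs_k = 5**k*(16*k**3 + 72*k**2 + 86*k + 18). ✓

s_k = 5^{k} \left(4 k^{3} + 3 k^{2} - k - 3\right)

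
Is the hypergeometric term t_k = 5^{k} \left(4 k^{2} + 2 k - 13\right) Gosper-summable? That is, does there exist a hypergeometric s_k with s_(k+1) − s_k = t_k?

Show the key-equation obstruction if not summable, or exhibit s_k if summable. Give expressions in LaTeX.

t_(k+1)/t_k = 5*(4*k**2 + 10*k - 7)/(4*k**2 + 2*k - 13).
A = 5, B = 1, C = k**2 + k/2 - 13/4.
f must satisfy (5)·f(k+1) − (1)·f(k) = k**2 + k/2 - 13/4.
deg f ≤ 2 (via 0,0,2).
Solve for f: f(k) = (k**2 - 2*k - 2)/4 (degree 2 ≤ 2).
So s_k = (B(k−1)f/C)·t_k = ((k**2 - 2*k - 2)/(4*k**2 + 2*k - 13))·t_k = 5**k*(k**2 - 2*k - 2).
Verify: 5**k*(4*k**2 + 2*k - 13) matches t_k.

Yes. s_k = 5^{k} \left(k^{2} - 2 k - 2\right).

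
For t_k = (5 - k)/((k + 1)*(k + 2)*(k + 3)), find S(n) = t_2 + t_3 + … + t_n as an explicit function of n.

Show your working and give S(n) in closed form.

Step 1: r(k) = (k - 4)*(k + 1)/((k - 5)*(k + 4)).
Normal form (A,B,C) = (k + 1, k + 4, k - 5).
Solve (k + 1)·f(k+1) − (k + 3)·f(k) = k - 5.
Bound: deg f ≤ 2.
Coefficient equations give f(k) = -k*(k + 4).
R(k) = B(k−1)·f(k)/C(k) = -k*(k + 3)*(k + 4)/(k - 5); s_k = R·t_k = k*(k + 4)/((k + 1)*(k + 2)).
Check: Δs_k = (5 - k)/(k**3 + 6*k**2 + 11*k + 6). ✓
Evaluate: s_(n+1) = (n**2 + 6*n + 5)/(n**2 + 5*n + 6); subtract s_(2) = 1 ⇒ S(n) = (n - 1)/(n**2 + 5*n + 6).

S(n) = (n - 1)/(n**2 + 5*n + 6)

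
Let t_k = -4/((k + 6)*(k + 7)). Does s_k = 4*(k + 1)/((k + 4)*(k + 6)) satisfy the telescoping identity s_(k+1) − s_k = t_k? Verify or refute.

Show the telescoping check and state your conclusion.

Invalid: residual 12*(2*k + 11)/(k**4 + 22*k**3 + 179*k**2 + 638*k + 840) ≠ 0.

s_(k+1) = 4*(k + 2)/((k + 5)*(k + 7))
s_(k+1) − s_k = 4*(-k**2 - 3*k + 13)/(k**4 + 22*k**3 + 179*k**2 + 638*k + 840)
(s_(k+1) − s_k) − t_k = 12*(2*k + 11)/(k**4 + 22*k**3 + 179*k**2 + 638*k + 840)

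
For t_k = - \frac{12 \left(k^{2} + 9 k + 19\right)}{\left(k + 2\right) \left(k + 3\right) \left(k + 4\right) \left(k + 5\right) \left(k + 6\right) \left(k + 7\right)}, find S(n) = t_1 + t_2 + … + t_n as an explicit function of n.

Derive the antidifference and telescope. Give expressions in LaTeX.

S(n) = \frac{4 n \left(- n^{2} - 15 n - 71\right)}{105 \left(n^{3} + 15 n^{2} + 71 n + 105\right)}

t_(k+1)/t_k = (k + 2)*(9*k + (k + 1)**2 + 28)/((k + 8)*(k**2 + 9*k + 19)).
A = k + 2, B = k + 8, C = k**2 + 9*k + 19.
Set up (k + 2)·f(k+1) − (k + 7)·f(k) − (k**2 + 9*k + 19) = 0.
Degrees (1,1,2) ⇒ d ≤ 5.
Solving with deg f ≤ 5: f(k) = k*(k + 3)*(k + 5)*(k**2 + 12*k + 44)/144.
So s_k = (B(k−1)f/C)·t_k = (k*(k + 3)*(k + 5)*(k + 7)*(k**2 + 12*k + 44)/(144*(k**2 + 9*k + 19)))·t_k = k*(-k**2 - 12*k - 44)/(12*(k**3 + 12*k**2 + 44*k + 48)).
Δs = 12*(-k**2 - 9*k - 19)/(k**6 + 27*k**5 + 295*k**4 + 1665*k**3 + 5104*k**2 + 8028*k + 5040), as required.
Evaluate: s_(n+1) = (-n**3 - 15*n**2 - 71*n - 57)/(12*(n**3 + 15*n**2 + 71*n + 105)); subtract s_(1) = -19/420 ⇒ S(n) = 4*n*(-n**2 - 15*n - 71)/(105*(n**3 + 15*n**2 + 71*n + 105)).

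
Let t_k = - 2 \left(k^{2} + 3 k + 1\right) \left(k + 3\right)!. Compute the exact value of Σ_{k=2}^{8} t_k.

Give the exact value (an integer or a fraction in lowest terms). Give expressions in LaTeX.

Σ = -7664025360

Ratio r(k) = (k + 4)*(3*k + (k + 1)**2 + 4)/(k**2 + 3*k + 1).
Normal form (A,B,C) = (k + 4, 1, k**2 + 3*k + 1).
Solve (k + 4)·f(k+1) − (1)·f(k) = k**2 + 3*k + 1.
From deg A=1, deg B=0, deg C=2: d=1.
Solve for f: f(k) = k - 1 (degree 1 ≤ 1).
R(k) = B(k−1)·f(k)/C(k) = (k - 1)/(k**2 + 3*k + 1); s_k = R·t_k = -2*(k - 1)*factorial(k + 3).
s_(k+1) − s_k = -2*(k**2 + 3*k + 1)*factorial(k + 3) = t_k.
Evaluate s at k=9 and k=2: -7664025600 and -240; difference -7664025360.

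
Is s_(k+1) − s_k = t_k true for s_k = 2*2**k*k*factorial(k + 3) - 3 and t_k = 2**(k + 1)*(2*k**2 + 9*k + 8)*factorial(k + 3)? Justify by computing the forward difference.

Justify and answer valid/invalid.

s_(k+1) = 2*2**(k + 1)*(k + 1)*factorial(k + 4) - 3
s_(k+1) − s_k = 2**(k + 1)*(2*k**2 + 9*k + 8)*factorial(k + 3)
(s_(k+1) − s_k) − t_k = 0

Valid: the claim telescopes to t_k.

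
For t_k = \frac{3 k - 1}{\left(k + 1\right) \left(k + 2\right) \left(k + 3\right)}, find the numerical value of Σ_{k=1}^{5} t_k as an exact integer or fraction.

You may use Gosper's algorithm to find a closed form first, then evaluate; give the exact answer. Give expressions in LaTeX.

The ratio is (k + 1)*(3*k + 2)/((k + 4)*(3*k - 1)).
A = k + 1, B = k + 4, C = k - 1/3.
Solve (k + 1)·f(k+1) − (k + 3)·f(k) = k - 1/3.
From deg A=1, deg B=1, deg C=1: d=2.
Match coefficients ⇒ f(k) = k*(k - 3)/6.
Then R = B(k−1)f/C = k*(k - 3)*(k + 3)/(2*(3*k - 1)), so s_k = R(k)·t_k = k*(k - 3)/(2*(k + 1)*(k + 2)).
s_(k+1) − s_k = (3*k - 1)/(k**3 + 6*k**2 + 11*k + 6) = t_k.
Σ_(k=1)^(5) t_k = s_(6) − s_(1) = 9/56 − (-1/6) = 55/168.

Σ = 55/168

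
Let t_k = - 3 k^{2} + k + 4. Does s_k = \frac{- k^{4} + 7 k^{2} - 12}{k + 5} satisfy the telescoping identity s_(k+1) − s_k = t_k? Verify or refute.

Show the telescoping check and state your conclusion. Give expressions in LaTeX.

Invalid: residual \frac{6 \left(k^{3} + 8 k^{2} - 3 k - 13\right)}{k^{2} + 11 k + 30} ≠ 0.

s_(k+1) = (-(k + 1)**4 + 7*(k + 1)**2 - 12)/(k + 6)
s_(k+1) − s_k = (-3*k**4 - 26*k**3 - 27*k**2 + 56*k + 42)/(k**2 + 11*k + 30)
(s_(k+1) − s_k) − t_k = 6*(k**3 + 8*k**2 - 3*k - 13)/(k**2 + 11*k + 30)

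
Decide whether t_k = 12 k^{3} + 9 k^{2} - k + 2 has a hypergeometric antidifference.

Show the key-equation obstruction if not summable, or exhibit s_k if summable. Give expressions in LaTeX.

Yes. s_k = k \left(3 k^{3} - 3 k^{2} - 2 k + 4\right).

Step 1: r(k) = (12*k**3 + 45*k**2 + 53*k + 22)/(12*k**3 + 9*k**2 - k + 2).
A = 1, B = 1, C = k**3 + 3*k**2/4 - k/12 + 1/6.
Solve (1)·f(k+1) − (1)·f(k) = k**3 + 3*k**2/4 - k/12 + 1/6.
From deg A=0, deg B=0, deg C=3: d=4.
Match coefficients ⇒ f(k) = k*(k + 1)*(3*k**2 - 6*k + 4)/12.
So s_k = (B(k−1)f/C)·t_k = (k*(3*k**2 - 6*k + 4)/(12*k**2 - 3*k + 2))·t_k = k*(3*k**3 - 3*k**2 - 2*k + 4).
Check: Δs_k = 12*k**3 + 9*k**2 - k + 2. ✓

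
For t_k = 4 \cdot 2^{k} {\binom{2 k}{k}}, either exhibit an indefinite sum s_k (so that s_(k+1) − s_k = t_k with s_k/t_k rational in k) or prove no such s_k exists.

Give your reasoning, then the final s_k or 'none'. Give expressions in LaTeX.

none (Gosper's algorithm certifies no s_k)

The ratio is 4*(2*k + 1)/(k + 1).
Take A(k)=8*k + 4, B(k)=k + 1, C(k)=1.
Need (8*k + 4)·f(k+1) − (k)·f(k) = 1.
Degrees (1,1,0) ⇒ d ≤ -1.
d = -1 < 0 ⇒ no nonzero polynomial f; not summable.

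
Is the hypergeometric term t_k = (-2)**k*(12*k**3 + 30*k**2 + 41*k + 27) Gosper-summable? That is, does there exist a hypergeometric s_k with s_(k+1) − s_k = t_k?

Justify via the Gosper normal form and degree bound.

r(k) = 2*(-12*k**3 - 66*k**2 - 137*k - 110)/(12*k**3 + 30*k**2 + 41*k + 27) after simplifying.
Factor: A=-2; B=1; C=k**3 + 5*k**2/2 + 41*k/12 + 9/4.
Set up (-2)·f(k+1) − (1)·f(k) − (k**3 + 5*k**2/2 + 41*k/12 + 9/4) = 0.
deg f ≤ 3 (via 0,0,3).
Solve for f: f(k) = -(4*k**3 + 2*k**2 + 3*k + 3)/12 (degree 3 ≤ 3).
Get s_k = R·t_k = (-2)**k*(-4*k**3 - 2*k**2 - 3*k - 3) with R(k) = B(k−1)f(k)/C(k) = -(4*k**3 + 2*k**2 + 3*k + 3)/(12*k**3 + 30*k**2 + 41*k + 27).
Δs = (-2)**k*(12*k**3 + 30*k**2 + 41*k + 27), as required.

Yes. s_k = (-2)**k*(-4*k**3 - 2*k**2 - 3*k - 3).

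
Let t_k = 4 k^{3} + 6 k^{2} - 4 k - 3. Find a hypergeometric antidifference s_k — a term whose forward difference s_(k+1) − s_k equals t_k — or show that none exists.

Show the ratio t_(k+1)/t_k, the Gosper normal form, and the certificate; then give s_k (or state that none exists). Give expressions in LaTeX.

s_k = k^{2} \left(k^{2} - 4\right)

The ratio is (4*k**3 + 18*k**2 + 20*k + 3)/(4*k**3 + 6*k**2 - 4*k - 3).
So A=1 and B=1, with C=k**3 + 3*k**2/2 - k - 3/4.
f must satisfy (1)·f(k+1) − (1)·f(k) = k**3 + 3*k**2/2 - k - 3/4.
deg f ≤ 4 (via 0,0,3).
Solving with deg f ≤ 4: f(k) = k**2*(k - 2)*(k + 2)/4.
R(k) = B(k−1)·f(k)/C(k) = k**2*(k - 2)*(k + 2)/((2*k + 1)*(2*k**2 + 2*k - 3)); s_k = R·t_k = k**2*(k**2 - 4).
Check: Δs_k = 4*k**3 + 6*k**2 - 4*k - 3. ✓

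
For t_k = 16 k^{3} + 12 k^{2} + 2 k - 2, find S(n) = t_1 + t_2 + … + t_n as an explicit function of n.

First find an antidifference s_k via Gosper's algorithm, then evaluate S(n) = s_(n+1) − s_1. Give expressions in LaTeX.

S(n) = n \left(4 n^{3} + 12 n^{2} + 11 n + 1\right)

Ratio r(k) = (k + 8*(k + 1)**3 + 6*(k + 1)**2)/(8*k**3 + 6*k**2 + k - 1).
So A=1 and B=1, with C=k**3 + 3*k**2/4 + k/8 - 1/8.
Key eq: (1)·f(k+1) = (1)·f(k) + (k**3 + 3*k**2/4 + k/8 - 1/8).
Bound: deg f ≤ 4.
Coefficient equations give f(k) = k*(4*k**3 - 4*k**2 - k - 1)/16.
So s_k = (B(k−1)f/C)·t_k = (k*(4*k**3 - 4*k**2 - k - 1)/(2*(8*k**3 + 6*k**2 + k - 1)))·t_k = k*(4*k**3 - 4*k**2 - k - 1).
Δs = 16*k**3 + 12*k**2 + 2*k - 2, as required.
Σ_(k=1)^n t_k = s_(n+1) − s_(1) = (4*n**4 + 12*n**3 + 11*n**2 + n - 2) − (-2), i.e. n*(4*n**3 + 12*n**2 + 11*n + 1).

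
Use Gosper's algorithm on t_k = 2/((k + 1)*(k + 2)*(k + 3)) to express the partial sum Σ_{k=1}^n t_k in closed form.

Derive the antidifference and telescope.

S(n) = n*(n + 5)/(6*(n**2 + 5*n + 6))

Step 1: r(k) = (k + 1)/(k + 4).
Factor: A=k + 1; B=k + 4; C=1.
f must satisfy (k + 1)·f(k+1) − (k + 3)·f(k) = 1.
d = 2 from the (1,1,0) case.
Coefficient equations give f(k) = k*(k + 3)/4.
R(k) = B(k−1)·f(k)/C(k) = k*(k + 3)**2/4; s_k = R·t_k = k*(k + 3)/(2*(k + 1)*(k + 2)).
Verify: 2/(k**3 + 6*k**2 + 11*k + 6) matches t_k.
s_(n+1) = (n**2 + 5*n + 4)/(2*(n**2 + 5*n + 6)) and s_(1) = 1/3, so S(n) = n*(n + 5)/(6*(n**2 + 5*n + 6)).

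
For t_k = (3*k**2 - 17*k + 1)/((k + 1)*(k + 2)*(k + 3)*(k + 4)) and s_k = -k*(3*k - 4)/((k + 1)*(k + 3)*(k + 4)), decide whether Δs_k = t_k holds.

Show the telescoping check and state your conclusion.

Invalid: residual 2*(-6*k**2 + 21*k - 1)/(k**5 + 15*k**4 + 85*k**3 + 225*k**2 + 274*k + 120) ≠ 0.

s_(k+1) = -(k + 1)*(3*k - 1)/((k + 2)*(k + 4)*(k + 5))
s_(k+1) − s_k = (3*k**3 - 14*k**2 - 42*k + 3)/(k**5 + 15*k**4 + 85*k**3 + 225*k**2 + 274*k + 120)
(s_(k+1) − s_k) − t_k = 2*(-6*k**2 + 21*k - 1)/(k**5 + 15*k**4 + 85*k**3 + 225*k**2 + 274*k + 120)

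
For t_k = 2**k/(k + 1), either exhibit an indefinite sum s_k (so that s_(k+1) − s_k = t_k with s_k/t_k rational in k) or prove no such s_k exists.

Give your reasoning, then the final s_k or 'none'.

not Gosper-summable; s_k does not exist

r(k) = 2*(k + 1)/(k + 2) after simplifying.
So A=2*k + 2 and B=k + 2, with C=1.
Set up (2*k + 2)·f(k+1) − (k + 1)·f(k) − (1) = 0.
Degrees (1,1,0) ⇒ d ≤ -1.
Negative degree bound (-1): no f exists, t_k not Gosper-summable.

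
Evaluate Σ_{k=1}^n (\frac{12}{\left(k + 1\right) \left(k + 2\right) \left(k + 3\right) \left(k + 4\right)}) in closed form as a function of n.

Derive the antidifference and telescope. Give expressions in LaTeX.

Ratio r(k) = (k + 1)/(k + 5).
Factor: A=k + 1; B=k + 5; C=1.
Solve (k + 1)·f(k+1) − (k + 4)·f(k) = 1.
Degrees (1,1,0) ⇒ d ≤ 3.
A polynomial solution: f(k) = k*(k**2 + 6*k + 11)/18.
Certificate R = B(k−1)f/C = k*(k + 4)*(k**2 + 6*k + 11)/18 gives s_k = 2*k*(k**2 + 6*k + 11)/(3*(k + 1)*(k + 2)*(k + 3)).
Check: Δs_k = 12/(k**4 + 10*k**3 + 35*k**2 + 50*k + 24). ✓
Telescope: S(n) = s_(n+1) − s_(1) = 2*(n**3 + 9*n**2 + 26*n + 18)/(3*(n**3 + 9*n**2 + 26*n + 24)) − (1/2) = n*(n**2 + 9*n + 26)/(6*(n**3 + 9*n**2 + 26*n + 24)).

S(n) = \frac{n \left(n^{2} + 9 n + 26\right)}{6 \left(n^{3} + 9 n^{2} + 26 n + 24\right)}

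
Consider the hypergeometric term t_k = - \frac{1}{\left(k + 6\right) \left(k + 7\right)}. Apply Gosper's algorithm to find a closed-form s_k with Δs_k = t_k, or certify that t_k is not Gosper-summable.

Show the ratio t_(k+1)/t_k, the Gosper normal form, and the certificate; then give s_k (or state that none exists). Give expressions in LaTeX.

Ratio r(k) = (k + 6)/(k + 8).
Factor: A=k + 6; B=k + 8; C=1.
Solve (k + 6)·f(k+1) − (k + 7)·f(k) = 1.
Bound: deg f ≤ 1.
Solving with deg f ≤ 1: f(k) = k/6.
Get s_k = R·t_k = -k/(6*k + 36) with R(k) = B(k−1)f(k)/C(k) = k*(k + 7)/6.
Check: Δs_k = -1/(k**2 + 13*k + 42). ✓

s_k = - \frac{k}{6 k + 36}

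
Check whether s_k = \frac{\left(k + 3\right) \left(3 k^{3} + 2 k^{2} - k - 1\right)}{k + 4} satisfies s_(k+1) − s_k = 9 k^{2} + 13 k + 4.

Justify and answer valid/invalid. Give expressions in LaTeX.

Invalid: residual \frac{- 6 k^{3} - 47 k^{2} - 57 k - 17}{k^{2} + 9 k + 20} ≠ 0.

s_(k+1) = (3*k**4 + 23*k**3 + 56*k**2 + 51*k + 12)/(k + 5)
s_(k+1) − s_k = (9*k**4 + 88*k**3 + 254*k**2 + 239*k + 63)/(k**2 + 9*k + 20)
(s_(k+1) − s_k) − t_k = (-6*k**3 - 47*k**2 - 57*k - 17)/(k**2 + 9*k + 20)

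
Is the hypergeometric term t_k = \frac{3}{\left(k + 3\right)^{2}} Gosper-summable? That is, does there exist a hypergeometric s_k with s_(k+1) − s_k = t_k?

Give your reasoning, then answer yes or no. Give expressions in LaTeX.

No; the coefficient equations for f are inconsistent.

Compute t_(k+1)/t_k: get (k + 3)**2/(k + 4)**2.
Gosper form: A/B · C(k+1)/C(k) with A=k**2 + 6*k + 9, B=k**2 + 8*k + 16, C=1.
Need (k**2 + 6*k + 9)·f(k+1) − (k**2 + 6*k + 9)·f(k) = 1.
Bound: deg f ≤ 0.
Write f(k) = c0. Then LHS − RHS = -1, requiring -1 = 0: contradictory. No certificate.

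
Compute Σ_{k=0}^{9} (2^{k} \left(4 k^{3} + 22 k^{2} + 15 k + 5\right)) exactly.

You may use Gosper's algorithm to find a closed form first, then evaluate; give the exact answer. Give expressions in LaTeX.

Ratio r(k) = 2*(4*k**3 + 34*k**2 + 71*k + 46)/(4*k**3 + 22*k**2 + 15*k + 5).
Take A(k)=2, B(k)=1, C(k)=k**3 + 11*k**2/2 + 15*k/4 + 5/4.
Set up (2)·f(k+1) − (1)·f(k) − (k**3 + 11*k**2/2 + 15*k/4 + 5/4) = 0.
Degrees (0,0,3) ⇒ d ≤ 3.
Solving with deg f ≤ 3: f(k) = (4*k**3 - 2*k**2 - k + 3)/4.
Get s_k = R·t_k = 2**k*(4*k**3 - 2*k**2 - k + 3) with R(k) = B(k−1)f(k)/C(k) = (4*k**3 - 2*k**2 - k + 3)/(4*k**3 + 22*k**2 + 15*k + 5).
s_(k+1) − s_k = 2**k*(4*k**3 + 22*k**2 + 15*k + 5) = t_k.
Sum = s_(10) − s_(0); s_(10) = 3884032, s_(0) = 3 ⇒ 3884029.

Σ = 3884029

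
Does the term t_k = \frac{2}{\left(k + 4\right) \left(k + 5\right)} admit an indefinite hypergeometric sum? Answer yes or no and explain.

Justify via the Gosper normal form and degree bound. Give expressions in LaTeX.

Yes. s_k = \frac{k}{2 \left(k + 4\right)}.

Ratio r(k) = (k + 4)/(k + 6).
So A=k + 4 and B=k + 6, with C=1.
Key eq: (k + 4)·f(k+1) = (k + 5)·f(k) + (1).
deg f ≤ 1 (via 1,1,0).
Solving with deg f ≤ 1: f(k) = k/4.
R(k) = B(k−1)·f(k)/C(k) = k*(k + 5)/4; s_k = R·t_k = k/(2*(k + 4)).
Check: Δs_k = 2/(k**2 + 9*k + 20). ✓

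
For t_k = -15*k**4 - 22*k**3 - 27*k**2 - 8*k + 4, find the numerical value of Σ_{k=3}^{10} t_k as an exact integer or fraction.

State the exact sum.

Σ = -456736

Ratio r(k) = (15*k**4 + 82*k**3 + 183*k**2 + 188*k + 68)/(15*k**4 + 22*k**3 + 27*k**2 + 8*k - 4).
Normal form (A,B,C) = (1, 1, k**4 + 22*k**3/15 + 9*k**2/5 + 8*k/15 - 4/15).
Key eq: (1)·f(k+1) = (1)·f(k) + (k**4 + 22*k**3/15 + 9*k**2/5 + 8*k/15 - 4/15).
Degrees (0,0,4) ⇒ d ≤ 5.
Match coefficients ⇒ f(k) = k*(3*k**4 - 2*k**3 + 3*k**2 - 4*k - 4)/15.
Get s_k = R·t_k = k*(-3*k**4 + 2*k**3 - 3*k**2 + 4*k + 4) with R(k) = B(k−1)f(k)/C(k) = k*(3*k**4 - 2*k**3 + 3*k**2 - 4*k - 4)/(15*k**4 + 22*k**3 + 27*k**2 + 8*k - 4).
Check: Δs_k = -15*k**4 - 22*k**3 - 27*k**2 - 8*k + 4. ✓
Telescoping: Σ = s_(11) − s_(3) = -457336 − (-600) = -456736.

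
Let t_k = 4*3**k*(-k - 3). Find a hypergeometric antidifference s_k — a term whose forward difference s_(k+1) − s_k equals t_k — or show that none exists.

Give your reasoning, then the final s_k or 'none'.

Compute t_(k+1)/t_k: get 3*(k + 4)/(k + 3).
Take A(k)=3, B(k)=1, C(k)=k + 3.
Key eq: (3)·f(k+1) = (1)·f(k) + (k + 3).
Degrees (0,0,1) ⇒ d ≤ 1.
A polynomial solution: f(k) = (2*k + 3)/4.
R(k) = B(k−1)·f(k)/C(k) = (2*k + 3)/(4*(k + 3)); s_k = R·t_k = 3**k*(-2*k - 3).
Δs = 4*3**k*(-k - 3), as required.

s_k = 3**k*(-2*k - 3)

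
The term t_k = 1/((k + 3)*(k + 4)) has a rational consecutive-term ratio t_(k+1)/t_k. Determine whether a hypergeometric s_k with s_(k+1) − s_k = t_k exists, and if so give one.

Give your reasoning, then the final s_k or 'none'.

s_k = k/(3*(k + 3))

t_(k+1)/t_k = (k + 3)/(k + 5).
Take A(k)=k + 3, B(k)=k + 5, C(k)=1.
Key eq: (k + 3)·f(k+1) = (k + 4)·f(k) + (1).
From deg A=1, deg B=1, deg C=0: d=1.
A polynomial solution: f(k) = k/3.
Get s_k = R·t_k = k/(3*(k + 3)) with R(k) = B(k−1)f(k)/C(k) = k*(k + 4)/3.
Δs = 1/(k**2 + 7*k + 12), as required.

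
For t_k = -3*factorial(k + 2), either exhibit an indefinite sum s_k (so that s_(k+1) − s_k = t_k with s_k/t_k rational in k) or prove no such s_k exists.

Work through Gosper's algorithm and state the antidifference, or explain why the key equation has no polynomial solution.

no hypergeometric antidifference exists

Step 1: r(k) = k + 3.
So A=k + 3 and B=1, with C=1.
f must satisfy (k + 3)·f(k+1) − (1)·f(k) = 1.
d = -1 from the (1,0,0) case.
deg f ≤ -1 is impossible — no certificate.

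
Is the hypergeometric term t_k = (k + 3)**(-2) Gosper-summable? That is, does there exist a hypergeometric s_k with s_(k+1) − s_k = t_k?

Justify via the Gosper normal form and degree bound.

No; the coefficient equations for f are inconsistent.

Step 1: r(k) = (k + 3)**2/(k + 4)**2.
A = k**2 + 6*k + 9, B = k**2 + 8*k + 16, C = 1.
f must satisfy (k**2 + 6*k + 9)·f(k+1) − (k**2 + 6*k + 9)·f(k) = 1.
d = 0 from the (2,2,0) case.
Write f(k) = c0. Then LHS − RHS = -1, requiring -1 = 0: contradictory. No certificate.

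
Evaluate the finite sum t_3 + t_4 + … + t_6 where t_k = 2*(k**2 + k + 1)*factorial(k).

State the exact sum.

Σ = 70524

The ratio is (k + 1)*(k + (k + 1)**2 + 2)/(k**2 + k + 1).
A = k + 1, B = 1, C = k**2 + k + 1.
Need (k + 1)·f(k+1) − (1)·f(k) = k**2 + k + 1.
Degrees (1,0,2) ⇒ d ≤ 1.
A polynomial solution: f(k) = k.
Certificate R = B(k−1)f/C = k/(k**2 + k + 1) gives s_k = 2*k*factorial(k).
Verify: 2*(k**2 + k + 1)*factorial(k) matches t_k.
Sum = s_(7) − s_(3); s_(7) = 70560, s_(3) = 36 ⇒ 70524.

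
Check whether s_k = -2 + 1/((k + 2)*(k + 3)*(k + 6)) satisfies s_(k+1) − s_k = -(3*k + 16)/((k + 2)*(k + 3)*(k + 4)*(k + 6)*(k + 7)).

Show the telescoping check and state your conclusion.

Valid — Δs_k = t_k.

s_(k+1) = -2 + 1/((k + 3)*(k + 4)*(k + 7))
s_(k+1) − s_k = ((k + 2)*(k + 6) - (k + 4)*(k + 7))/((k + 2)*(k + 3)*(k + 4)*(k + 6)*(k + 7))
(s_(k+1) − s_k) − t_k = 0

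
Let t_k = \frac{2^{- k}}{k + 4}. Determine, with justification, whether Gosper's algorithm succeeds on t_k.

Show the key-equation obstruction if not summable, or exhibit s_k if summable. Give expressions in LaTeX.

r(k) = (k + 4)/(2*(k + 5)) after simplifying.
Factor: A=k/2 + 2; B=k + 5; C=1.
f must satisfy (k/2 + 2)·f(k+1) − (k + 4)·f(k) = 1.
From deg A=1, deg B=1, deg C=0: d=-1.
deg f ≤ -1 is impossible — no certificate.

No; the degree bound rules out any f.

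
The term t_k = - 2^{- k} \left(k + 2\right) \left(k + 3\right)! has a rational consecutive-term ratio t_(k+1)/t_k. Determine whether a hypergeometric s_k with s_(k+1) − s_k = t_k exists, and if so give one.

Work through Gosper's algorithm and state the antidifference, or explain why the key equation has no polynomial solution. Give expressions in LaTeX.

s_k = - 2^{1 - k} \left(k + 3\right)!

t_(k+1)/t_k = (k + 3)*(k + 4)/(2*(k + 2)).
So A=k/2 + 2 and B=1, with C=k + 2.
Solve (k/2 + 2)·f(k+1) − (1)·f(k) = k + 2.
d = 0 from the (1,0,1) case.
Coefficient equations give f(k) = 2.
Then R = B(k−1)f/C = 2/(k + 2), so s_k = R(k)·t_k = -2**(1 - k)*factorial(k + 3).
Check: Δs_k = -(k + 2)*factorial(k + 3)/2**k. ✓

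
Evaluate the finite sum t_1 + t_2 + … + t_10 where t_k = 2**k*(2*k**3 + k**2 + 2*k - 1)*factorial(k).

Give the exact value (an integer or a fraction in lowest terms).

t_(k+1)/t_k = 2*(2*k**4 + 9*k**3 + 17*k**2 + 14*k + 4)/(2*k**3 + k**2 + 2*k - 1).
So A=2*k + 2 and B=1, with C=k**3 + k**2/2 + k - 1/2.
Set up (2*k + 2)·f(k+1) − (1)·f(k) − (k**3 + k**2/2 + k - 1/2) = 0.
d = 2 from the (1,0,3) case.
Match coefficients ⇒ f(k) = (k - 1)**2/2.
Get s_k = R·t_k = 2**k*(k - 1)**2*factorial(k) with R(k) = B(k−1)f(k)/C(k) = (k - 1)**2/(2*k**3 + k**2 + 2*k - 1).
Verify: 2**k*(2*k**3 + k**2 + 2*k - 1)*factorial(k) matches t_k.
Σ_(k=1)^(10) t_k = s_(11) − s_(1) = 8174960640000 − (0) = 8174960640000.

Σ = 8174960640000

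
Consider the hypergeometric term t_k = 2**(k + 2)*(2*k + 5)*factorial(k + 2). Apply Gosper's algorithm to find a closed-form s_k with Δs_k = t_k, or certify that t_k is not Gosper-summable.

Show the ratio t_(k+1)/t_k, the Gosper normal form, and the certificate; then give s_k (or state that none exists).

s_k = 2**(k + 2)*factorial(k + 2)

Step 1: r(k) = 2*(k + 3)*(2*k + 7)/(2*k + 5).
Take A(k)=2*k + 6, B(k)=1, C(k)=k + 5/2.
Need (2*k + 6)·f(k+1) − (1)·f(k) = k + 5/2.
Degrees (1,0,1) ⇒ d ≤ 0.
Match coefficients ⇒ f(k) = 1/2.
So s_k = (B(k−1)f/C)·t_k = (1/(2*k + 5))·t_k = 2**(k + 2)*factorial(k + 2).
s_(k+1) − s_k = 2**(k + 2)*(2*k + 5)*factorial(k + 2) = t_k.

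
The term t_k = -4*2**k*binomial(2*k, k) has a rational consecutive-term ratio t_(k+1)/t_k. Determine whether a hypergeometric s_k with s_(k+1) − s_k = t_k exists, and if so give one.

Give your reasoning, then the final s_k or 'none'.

Ratio r(k) = 4*(2*k + 1)/(k + 1).
A = 8*k + 4, B = k + 1, C = 1.
f must satisfy (8*k + 4)·f(k+1) − (k)·f(k) = 1.
d = -1 from the (1,1,0) case.
deg f ≤ -1 is impossible — no certificate.

not Gosper-summable; s_k does not exist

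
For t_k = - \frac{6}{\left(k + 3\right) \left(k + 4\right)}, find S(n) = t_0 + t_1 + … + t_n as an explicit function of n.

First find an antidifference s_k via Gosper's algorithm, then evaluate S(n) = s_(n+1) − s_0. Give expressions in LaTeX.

S(n) = \frac{2 \left(- n - 1\right)}{n + 4}

Ratio r(k) = (k + 3)/(k + 5).
A = k + 3, B = k + 5, C = 1.
Solve (k + 3)·f(k+1) − (k + 4)·f(k) = 1.
Degrees (1,1,0) ⇒ d ≤ 1.
A polynomial solution: f(k) = k/3.
Then R = B(k−1)f/C = k*(k + 4)/3, so s_k = R(k)·t_k = -2*k/(k + 3).
Δs = -6/(k**2 + 7*k + 12), as required.
Evaluate: s_(n+1) = 2*(-n - 1)/(n + 4); subtract s_(0) = 0 ⇒ S(n) = 2*(-n - 1)/(n + 4).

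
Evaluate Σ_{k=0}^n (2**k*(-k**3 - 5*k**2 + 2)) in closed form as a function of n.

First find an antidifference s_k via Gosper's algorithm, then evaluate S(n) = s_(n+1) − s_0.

S(n) = -2*2**n*n**3 - 4*2**n*n**2 + 2*2**n*n + 2

r(k) = 2*((k + 1)**3 + 5*(k + 1)**2 - 2)/(k**3 + 5*k**2 - 2) after simplifying.
Factor: A=2; B=1; C=k**3 + 5*k**2 - 2.
Key eq: (2)·f(k+1) = (1)·f(k) + (k**3 + 5*k**2 - 2).
deg f ≤ 3 (via 0,0,3).
Coefficient equations give f(k) = (k - 1)*(k**2 - 2).
Get s_k = R·t_k = 2**k*(-k**3 + k**2 + 2*k - 2) with R(k) = B(k−1)f(k)/C(k) = (k - 1)*(k**2 - 2)/(k**3 + 5*k**2 - 2).
Δs = 2**k*(-k**3 - 5*k**2 + 2), as required.
Σ_(k=0)^n t_k = s_(n+1) − s_(0) = (2**(n + 1)*n*(-n**2 - 2*n + 1)) − (-2), i.e. -2*2**n*n**3 - 4*2**n*n**2 + 2*2**n*n + 2.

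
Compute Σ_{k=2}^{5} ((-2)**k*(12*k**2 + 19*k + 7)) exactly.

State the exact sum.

Σ = -9468

The ratio is 2*(-12*k**2 - 43*k - 38)/(12*k**2 + 19*k + 7).
So A=-2 and B=1, with C=k**2 + 19*k/12 + 7/12.
Key eq: (-2)·f(k+1) = (1)·f(k) + (k**2 + 19*k/12 + 7/12).
Degrees (0,0,2) ⇒ d ≤ 2.
Coefficient equations give f(k) = -(4*k**2 + k - 1)/12.
Then R = B(k−1)f/C = -(4*k**2 + k - 1)/((k + 1)*(12*k + 7)), so s_k = R(k)·t_k = (-2)**k*(-4*k**2 - k + 1).
Verify: (-2)**k*(12*k**2 + 19*k + 7) matches t_k.
Evaluate s at k=6 and k=2: -9536 and -68; difference -9468.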